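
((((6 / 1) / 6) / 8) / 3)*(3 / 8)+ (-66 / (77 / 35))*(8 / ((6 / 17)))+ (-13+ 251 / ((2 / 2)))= -28287 / 64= -441.98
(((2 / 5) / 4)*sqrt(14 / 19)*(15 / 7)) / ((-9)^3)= -sqrt(266) / 64638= -0.00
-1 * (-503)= 503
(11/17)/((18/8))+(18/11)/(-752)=0.29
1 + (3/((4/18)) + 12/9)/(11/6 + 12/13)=1372/215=6.38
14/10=7/5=1.40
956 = 956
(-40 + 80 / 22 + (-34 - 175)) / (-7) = 2699 / 77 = 35.05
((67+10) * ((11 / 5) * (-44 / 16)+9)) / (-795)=-4543 / 15900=-0.29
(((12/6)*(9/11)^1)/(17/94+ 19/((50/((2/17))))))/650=14382/1288573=0.01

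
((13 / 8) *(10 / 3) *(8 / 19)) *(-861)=-37310 / 19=-1963.68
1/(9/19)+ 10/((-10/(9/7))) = 52/63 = 0.83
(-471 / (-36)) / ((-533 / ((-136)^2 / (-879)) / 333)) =26860816 / 156169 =172.00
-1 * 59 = -59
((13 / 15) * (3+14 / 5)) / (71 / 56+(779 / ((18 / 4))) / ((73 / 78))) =1541176 / 57099925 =0.03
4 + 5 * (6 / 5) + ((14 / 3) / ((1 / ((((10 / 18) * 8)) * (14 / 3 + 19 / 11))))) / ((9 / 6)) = 263050 / 2673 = 98.41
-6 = -6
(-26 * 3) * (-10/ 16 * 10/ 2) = 975/ 4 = 243.75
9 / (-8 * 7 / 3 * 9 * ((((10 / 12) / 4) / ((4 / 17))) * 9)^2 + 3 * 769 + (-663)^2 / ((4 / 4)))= 384 / 18398201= 0.00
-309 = -309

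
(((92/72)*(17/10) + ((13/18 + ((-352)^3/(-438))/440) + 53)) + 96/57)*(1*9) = 70875311/27740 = 2554.99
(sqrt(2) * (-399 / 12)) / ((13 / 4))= -14.47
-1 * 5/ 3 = -5/ 3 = -1.67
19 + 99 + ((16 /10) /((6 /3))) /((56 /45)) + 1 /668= 554781 /4676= 118.64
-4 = -4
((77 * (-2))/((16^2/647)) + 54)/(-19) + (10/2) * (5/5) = 55067/2432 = 22.64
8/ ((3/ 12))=32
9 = 9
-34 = -34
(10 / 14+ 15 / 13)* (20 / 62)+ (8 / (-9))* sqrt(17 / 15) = 1700 / 2821 - 8* sqrt(255) / 135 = -0.34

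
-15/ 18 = -5/ 6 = -0.83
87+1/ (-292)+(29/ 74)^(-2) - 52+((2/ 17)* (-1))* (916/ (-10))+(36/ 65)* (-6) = 13285984947/ 271357060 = 48.96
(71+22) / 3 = 31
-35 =-35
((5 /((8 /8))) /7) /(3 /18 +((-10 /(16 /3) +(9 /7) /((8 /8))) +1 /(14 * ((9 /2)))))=-72 /41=-1.76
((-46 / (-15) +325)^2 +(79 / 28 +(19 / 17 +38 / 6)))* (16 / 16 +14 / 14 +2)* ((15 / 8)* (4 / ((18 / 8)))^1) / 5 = 23056061782 / 80325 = 287034.69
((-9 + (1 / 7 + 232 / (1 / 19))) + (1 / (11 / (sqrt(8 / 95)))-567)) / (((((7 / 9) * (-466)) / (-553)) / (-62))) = -591249825 / 1631-44082 * sqrt(190) / 243485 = -362510.05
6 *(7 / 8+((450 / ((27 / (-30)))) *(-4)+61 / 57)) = 912887 / 76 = 12011.67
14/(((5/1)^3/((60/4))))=42/25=1.68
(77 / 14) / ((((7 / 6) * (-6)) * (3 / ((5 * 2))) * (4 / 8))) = -110 / 21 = -5.24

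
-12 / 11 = -1.09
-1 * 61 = -61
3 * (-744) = -2232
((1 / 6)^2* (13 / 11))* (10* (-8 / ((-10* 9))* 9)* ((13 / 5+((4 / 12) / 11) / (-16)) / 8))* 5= 0.43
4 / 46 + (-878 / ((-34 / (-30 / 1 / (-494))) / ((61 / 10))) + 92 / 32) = 9679459 / 772616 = 12.53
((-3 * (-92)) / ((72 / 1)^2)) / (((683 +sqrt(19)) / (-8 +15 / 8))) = -769741 / 1612120320 +1127 * sqrt(19) / 1612120320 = -0.00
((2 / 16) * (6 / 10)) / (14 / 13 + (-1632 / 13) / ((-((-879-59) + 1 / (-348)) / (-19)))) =2546115 / 122885872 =0.02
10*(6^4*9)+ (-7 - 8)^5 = -642735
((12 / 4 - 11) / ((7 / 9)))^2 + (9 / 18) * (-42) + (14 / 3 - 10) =11681 / 147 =79.46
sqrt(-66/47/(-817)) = sqrt(2534334)/38399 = 0.04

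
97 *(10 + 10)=1940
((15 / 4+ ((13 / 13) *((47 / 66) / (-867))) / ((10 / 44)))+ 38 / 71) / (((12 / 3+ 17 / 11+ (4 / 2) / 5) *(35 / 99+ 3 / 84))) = 13394235239 / 7239780327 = 1.85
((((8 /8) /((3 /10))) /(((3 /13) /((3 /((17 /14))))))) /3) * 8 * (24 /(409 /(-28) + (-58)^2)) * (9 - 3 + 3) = 6.14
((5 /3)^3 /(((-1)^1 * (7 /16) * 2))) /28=-250 /1323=-0.19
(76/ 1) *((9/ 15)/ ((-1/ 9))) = -2052/ 5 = -410.40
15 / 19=0.79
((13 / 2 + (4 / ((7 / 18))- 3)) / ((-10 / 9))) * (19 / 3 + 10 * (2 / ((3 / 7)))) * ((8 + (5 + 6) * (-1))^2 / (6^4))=-10229 / 2240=-4.57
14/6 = 7/3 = 2.33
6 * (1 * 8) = 48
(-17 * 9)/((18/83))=-1411/2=-705.50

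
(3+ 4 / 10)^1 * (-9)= -30.60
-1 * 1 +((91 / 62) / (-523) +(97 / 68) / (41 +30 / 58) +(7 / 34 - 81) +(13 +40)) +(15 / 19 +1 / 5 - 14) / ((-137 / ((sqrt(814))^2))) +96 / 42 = 50.83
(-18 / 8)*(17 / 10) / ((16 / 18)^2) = -12393 / 2560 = -4.84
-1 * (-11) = 11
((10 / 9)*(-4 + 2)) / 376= -5 / 846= -0.01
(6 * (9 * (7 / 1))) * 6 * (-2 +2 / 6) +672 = -3108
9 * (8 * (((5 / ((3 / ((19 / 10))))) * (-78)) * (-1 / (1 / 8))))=142272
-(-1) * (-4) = -4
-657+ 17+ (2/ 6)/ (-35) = -67201/ 105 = -640.01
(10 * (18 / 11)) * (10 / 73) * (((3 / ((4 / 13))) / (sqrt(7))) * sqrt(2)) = 17550 * sqrt(14) / 5621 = 11.68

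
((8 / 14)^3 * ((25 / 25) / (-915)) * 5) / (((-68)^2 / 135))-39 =-235823313 / 6046747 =-39.00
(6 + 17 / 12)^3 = 704969 / 1728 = 407.97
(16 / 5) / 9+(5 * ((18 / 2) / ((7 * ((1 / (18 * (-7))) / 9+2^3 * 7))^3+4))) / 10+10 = 119335230591252194 / 11523788278678755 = 10.36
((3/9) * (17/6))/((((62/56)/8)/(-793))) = -1509872/279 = -5411.73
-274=-274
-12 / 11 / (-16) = 3 / 44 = 0.07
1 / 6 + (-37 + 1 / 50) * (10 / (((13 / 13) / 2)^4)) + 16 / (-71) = -12602909 / 2130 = -5916.86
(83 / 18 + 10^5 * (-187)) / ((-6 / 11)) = 3702599087 / 108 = 34283324.88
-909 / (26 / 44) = -19998 / 13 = -1538.31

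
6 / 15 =2 / 5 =0.40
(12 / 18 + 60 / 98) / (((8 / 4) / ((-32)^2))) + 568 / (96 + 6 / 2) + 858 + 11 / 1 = 7419799 / 4851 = 1529.54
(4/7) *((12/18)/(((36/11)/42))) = 44/9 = 4.89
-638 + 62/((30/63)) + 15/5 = -2524/5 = -504.80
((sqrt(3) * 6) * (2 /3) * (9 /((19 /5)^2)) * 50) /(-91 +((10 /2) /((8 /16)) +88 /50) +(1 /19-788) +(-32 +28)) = -187500 * sqrt(3) /1310411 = -0.25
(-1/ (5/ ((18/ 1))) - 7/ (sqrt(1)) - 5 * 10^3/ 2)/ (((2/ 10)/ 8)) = -100424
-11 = -11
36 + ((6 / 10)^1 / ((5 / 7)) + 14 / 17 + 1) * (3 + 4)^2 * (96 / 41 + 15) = 40065048 / 17425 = 2299.29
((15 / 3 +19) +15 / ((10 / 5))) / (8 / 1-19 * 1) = -63 / 22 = -2.86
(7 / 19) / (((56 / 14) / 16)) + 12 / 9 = 160 / 57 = 2.81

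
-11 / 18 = -0.61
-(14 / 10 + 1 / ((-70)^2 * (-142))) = -974119 / 695800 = -1.40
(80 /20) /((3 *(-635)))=-4 /1905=-0.00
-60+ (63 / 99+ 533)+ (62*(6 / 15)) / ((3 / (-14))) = 59054 / 165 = 357.90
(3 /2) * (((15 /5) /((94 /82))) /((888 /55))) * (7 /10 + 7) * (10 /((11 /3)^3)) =116235 /306064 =0.38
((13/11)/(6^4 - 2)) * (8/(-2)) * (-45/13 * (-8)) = -720/7117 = -0.10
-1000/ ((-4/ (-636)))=-159000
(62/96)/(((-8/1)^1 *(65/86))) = -1333/12480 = -0.11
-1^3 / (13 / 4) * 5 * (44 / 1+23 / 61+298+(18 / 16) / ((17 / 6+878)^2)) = -2333374546382 / 4429892285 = -526.73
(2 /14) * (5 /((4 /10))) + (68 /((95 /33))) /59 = 171541 /78470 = 2.19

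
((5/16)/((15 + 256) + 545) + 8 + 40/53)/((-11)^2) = 6058249/83728128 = 0.07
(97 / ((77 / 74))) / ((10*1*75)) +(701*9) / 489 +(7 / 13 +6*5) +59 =6275530216 / 61186125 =102.56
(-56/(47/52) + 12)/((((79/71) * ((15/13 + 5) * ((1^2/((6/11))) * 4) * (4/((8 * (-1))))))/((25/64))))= 8127015/10455808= 0.78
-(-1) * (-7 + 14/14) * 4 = -24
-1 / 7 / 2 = -1 / 14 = -0.07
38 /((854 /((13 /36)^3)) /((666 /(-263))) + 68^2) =-1544491 /103144024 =-0.01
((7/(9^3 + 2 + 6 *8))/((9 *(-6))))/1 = -7/42066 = -0.00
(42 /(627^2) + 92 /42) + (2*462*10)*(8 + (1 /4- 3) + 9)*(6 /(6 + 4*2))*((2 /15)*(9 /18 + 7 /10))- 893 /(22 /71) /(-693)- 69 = 246739730129 /27519030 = 8966.15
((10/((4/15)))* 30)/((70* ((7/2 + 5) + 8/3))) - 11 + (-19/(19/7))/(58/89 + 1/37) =-20832659/1048215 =-19.87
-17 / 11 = -1.55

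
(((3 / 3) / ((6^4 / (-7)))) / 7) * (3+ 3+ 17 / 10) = -77 / 12960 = -0.01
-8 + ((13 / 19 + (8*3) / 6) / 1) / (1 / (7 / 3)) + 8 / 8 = 3.93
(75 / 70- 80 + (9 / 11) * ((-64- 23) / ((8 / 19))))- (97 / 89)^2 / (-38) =-22987178769 / 92707384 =-247.95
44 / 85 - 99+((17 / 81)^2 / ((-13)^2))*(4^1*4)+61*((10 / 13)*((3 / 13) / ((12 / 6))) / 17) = -9251430524 / 94248765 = -98.16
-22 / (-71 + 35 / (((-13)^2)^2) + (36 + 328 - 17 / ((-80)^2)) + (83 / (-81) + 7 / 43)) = -14006497190400 / 185991428503429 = -0.08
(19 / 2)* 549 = 10431 / 2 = 5215.50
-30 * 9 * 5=-1350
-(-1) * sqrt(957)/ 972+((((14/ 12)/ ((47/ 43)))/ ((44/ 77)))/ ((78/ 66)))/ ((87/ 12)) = sqrt(957)/ 972+23177/ 106314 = 0.25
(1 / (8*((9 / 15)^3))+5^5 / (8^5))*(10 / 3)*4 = 2981875 / 331776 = 8.99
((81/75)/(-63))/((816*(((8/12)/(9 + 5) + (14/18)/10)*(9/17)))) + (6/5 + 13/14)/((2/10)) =10.64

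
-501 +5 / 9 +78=-3802 / 9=-422.44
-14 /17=-0.82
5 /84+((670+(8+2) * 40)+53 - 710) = 413.06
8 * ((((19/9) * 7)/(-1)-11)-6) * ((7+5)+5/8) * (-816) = 7856992/3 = 2618997.33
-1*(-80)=80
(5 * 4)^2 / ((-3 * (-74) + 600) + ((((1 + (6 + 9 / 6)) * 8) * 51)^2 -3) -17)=0.00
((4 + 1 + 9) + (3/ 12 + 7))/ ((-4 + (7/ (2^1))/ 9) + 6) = 765/ 86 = 8.90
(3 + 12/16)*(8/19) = 30/19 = 1.58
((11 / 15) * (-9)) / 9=-11 / 15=-0.73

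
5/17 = 0.29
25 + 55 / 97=2480 / 97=25.57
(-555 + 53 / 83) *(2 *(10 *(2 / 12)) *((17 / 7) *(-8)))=62576320 / 1743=35901.50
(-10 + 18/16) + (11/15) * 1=-977/120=-8.14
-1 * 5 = -5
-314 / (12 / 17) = -2669 / 6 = -444.83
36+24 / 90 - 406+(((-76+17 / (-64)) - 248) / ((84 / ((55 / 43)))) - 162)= -206768577 / 385280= -536.67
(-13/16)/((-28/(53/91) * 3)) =53/9408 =0.01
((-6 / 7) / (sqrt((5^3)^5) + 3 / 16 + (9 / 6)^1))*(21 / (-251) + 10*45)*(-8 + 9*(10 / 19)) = -18148142016 / 260804687475663793 + 840191760000000*sqrt(5) / 260804687475663793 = 0.01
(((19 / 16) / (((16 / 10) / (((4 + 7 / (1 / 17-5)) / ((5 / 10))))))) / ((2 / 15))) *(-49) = -721525 / 512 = -1409.23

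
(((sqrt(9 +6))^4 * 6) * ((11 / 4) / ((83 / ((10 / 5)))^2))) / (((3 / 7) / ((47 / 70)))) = 23265 / 6889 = 3.38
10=10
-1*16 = -16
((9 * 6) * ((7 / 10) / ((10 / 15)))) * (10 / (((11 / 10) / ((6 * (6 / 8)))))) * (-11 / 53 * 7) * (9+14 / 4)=-4465125 / 106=-42123.82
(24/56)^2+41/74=2675/3626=0.74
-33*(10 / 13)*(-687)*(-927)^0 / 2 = 113355 / 13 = 8719.62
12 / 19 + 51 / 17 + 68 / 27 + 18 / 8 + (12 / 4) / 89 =1540249 / 182628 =8.43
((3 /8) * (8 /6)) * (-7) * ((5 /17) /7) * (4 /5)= -2 /17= -0.12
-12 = -12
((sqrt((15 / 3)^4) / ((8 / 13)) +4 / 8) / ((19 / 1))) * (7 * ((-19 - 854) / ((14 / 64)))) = -1148868 / 19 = -60466.74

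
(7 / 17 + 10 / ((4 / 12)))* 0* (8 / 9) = 0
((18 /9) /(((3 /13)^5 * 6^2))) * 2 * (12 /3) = 1485172 /2187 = 679.09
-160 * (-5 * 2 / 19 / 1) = 1600 / 19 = 84.21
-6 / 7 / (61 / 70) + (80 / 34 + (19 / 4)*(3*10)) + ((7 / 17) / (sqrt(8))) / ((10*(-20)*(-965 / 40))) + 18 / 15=7*sqrt(2) / 328100 + 1504369 / 10370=145.07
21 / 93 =7 / 31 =0.23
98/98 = 1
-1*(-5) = 5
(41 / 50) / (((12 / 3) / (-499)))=-20459 / 200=-102.30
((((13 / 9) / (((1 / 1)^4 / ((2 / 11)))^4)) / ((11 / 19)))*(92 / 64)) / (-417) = -5681 / 604424403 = -0.00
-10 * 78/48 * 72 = -1170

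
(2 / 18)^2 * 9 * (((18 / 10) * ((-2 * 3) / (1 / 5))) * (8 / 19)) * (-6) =288 / 19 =15.16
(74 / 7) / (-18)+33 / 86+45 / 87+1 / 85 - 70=-930529723 / 13355370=-69.67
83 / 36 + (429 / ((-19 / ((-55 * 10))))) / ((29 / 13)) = 110470333 / 19836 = 5569.18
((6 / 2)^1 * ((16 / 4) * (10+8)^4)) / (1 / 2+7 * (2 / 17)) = 4758912 / 5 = 951782.40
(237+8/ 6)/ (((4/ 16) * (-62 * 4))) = -715/ 186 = -3.84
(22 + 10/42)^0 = 1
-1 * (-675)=675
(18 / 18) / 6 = 1 / 6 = 0.17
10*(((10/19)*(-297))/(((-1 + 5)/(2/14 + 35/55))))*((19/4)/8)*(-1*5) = 50625/56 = 904.02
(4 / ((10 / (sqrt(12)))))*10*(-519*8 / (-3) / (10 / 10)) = 11072*sqrt(3) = 19177.27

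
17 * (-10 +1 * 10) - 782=-782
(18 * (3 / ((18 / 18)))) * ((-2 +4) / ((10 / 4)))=216 / 5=43.20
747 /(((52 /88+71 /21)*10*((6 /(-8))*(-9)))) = 25564 /9175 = 2.79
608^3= 224755712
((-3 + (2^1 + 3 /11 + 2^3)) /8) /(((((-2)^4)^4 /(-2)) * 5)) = -1 /180224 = -0.00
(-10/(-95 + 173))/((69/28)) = -140/2691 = -0.05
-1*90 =-90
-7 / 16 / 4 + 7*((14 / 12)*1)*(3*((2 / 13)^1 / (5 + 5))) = 1113 / 4160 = 0.27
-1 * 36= -36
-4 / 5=-0.80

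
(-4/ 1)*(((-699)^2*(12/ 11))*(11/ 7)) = -23452848/ 7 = -3350406.86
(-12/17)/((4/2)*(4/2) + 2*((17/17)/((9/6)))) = -9/68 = -0.13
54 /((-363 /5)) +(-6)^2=4266 /121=35.26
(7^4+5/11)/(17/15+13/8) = 3169920/3641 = 870.62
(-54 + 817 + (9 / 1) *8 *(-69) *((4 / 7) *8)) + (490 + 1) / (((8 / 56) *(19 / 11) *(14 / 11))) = -5422253 / 266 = -20384.41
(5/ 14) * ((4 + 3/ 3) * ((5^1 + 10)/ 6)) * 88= 2750/ 7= 392.86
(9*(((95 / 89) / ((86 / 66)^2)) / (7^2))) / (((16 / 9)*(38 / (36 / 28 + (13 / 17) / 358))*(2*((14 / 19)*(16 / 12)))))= 1379282233725 / 1231178398026752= 0.00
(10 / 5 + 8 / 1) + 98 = 108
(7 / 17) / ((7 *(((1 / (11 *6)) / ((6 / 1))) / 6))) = 2376 / 17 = 139.76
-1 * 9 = -9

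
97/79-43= -3300/79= -41.77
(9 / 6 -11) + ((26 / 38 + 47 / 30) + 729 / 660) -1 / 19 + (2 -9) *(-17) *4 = 469.80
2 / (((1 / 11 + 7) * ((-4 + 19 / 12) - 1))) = -44 / 533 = -0.08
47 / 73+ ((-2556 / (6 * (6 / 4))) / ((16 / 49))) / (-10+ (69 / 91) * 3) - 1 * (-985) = 225440021 / 205276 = 1098.23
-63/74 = -0.85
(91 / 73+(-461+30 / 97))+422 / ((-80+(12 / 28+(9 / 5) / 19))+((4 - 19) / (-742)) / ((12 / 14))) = -464.76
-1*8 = -8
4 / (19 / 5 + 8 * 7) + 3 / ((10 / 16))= 7276 / 1495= 4.87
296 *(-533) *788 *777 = -96597559968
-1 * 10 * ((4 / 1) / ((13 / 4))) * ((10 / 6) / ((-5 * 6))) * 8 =640 / 117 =5.47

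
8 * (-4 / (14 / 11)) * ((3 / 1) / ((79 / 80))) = -42240 / 553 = -76.38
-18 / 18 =-1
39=39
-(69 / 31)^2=-4761 / 961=-4.95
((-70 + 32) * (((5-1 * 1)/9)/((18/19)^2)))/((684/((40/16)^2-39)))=47291/52488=0.90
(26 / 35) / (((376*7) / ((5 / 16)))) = 13 / 147392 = 0.00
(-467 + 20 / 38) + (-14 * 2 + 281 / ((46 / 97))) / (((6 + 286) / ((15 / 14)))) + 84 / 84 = -1655695347 / 3572912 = -463.40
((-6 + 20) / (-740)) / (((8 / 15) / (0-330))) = 3465 / 296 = 11.71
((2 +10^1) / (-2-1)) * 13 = -52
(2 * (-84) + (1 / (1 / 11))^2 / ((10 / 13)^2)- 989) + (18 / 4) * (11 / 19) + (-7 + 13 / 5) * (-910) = 5802781 / 1900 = 3054.10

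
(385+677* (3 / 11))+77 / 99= 570.41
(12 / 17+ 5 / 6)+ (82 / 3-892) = -88039 / 102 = -863.13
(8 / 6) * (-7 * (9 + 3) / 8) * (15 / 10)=-21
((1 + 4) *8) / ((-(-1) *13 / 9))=360 / 13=27.69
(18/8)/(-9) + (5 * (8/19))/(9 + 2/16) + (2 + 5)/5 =38301/27740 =1.38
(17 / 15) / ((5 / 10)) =34 / 15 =2.27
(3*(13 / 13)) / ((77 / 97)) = 291 / 77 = 3.78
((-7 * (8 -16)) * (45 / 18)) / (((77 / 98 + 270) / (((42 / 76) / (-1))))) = -0.29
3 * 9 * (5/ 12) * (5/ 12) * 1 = 75/ 16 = 4.69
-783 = -783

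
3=3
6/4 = 1.50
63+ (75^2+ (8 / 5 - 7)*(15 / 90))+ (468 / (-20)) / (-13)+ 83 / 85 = 967279 / 170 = 5689.88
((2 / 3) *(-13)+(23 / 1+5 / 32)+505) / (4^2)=49871 / 1536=32.47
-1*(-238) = 238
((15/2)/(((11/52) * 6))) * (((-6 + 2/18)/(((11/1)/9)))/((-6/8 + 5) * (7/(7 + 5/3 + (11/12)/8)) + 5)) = -968045/285197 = -3.39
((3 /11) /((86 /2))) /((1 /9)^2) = 243 /473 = 0.51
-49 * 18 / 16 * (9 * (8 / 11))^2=-285768 / 121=-2361.72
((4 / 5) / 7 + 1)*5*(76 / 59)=2964 / 413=7.18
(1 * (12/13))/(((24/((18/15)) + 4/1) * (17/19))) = 0.04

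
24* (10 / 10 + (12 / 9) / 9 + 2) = 680 / 9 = 75.56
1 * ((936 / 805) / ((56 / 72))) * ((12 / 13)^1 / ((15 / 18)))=46656 / 28175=1.66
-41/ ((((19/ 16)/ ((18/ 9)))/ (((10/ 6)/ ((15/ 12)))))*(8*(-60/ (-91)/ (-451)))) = 6730724/ 855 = 7872.19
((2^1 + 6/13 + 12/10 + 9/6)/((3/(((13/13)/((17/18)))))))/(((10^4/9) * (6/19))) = 114741/22100000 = 0.01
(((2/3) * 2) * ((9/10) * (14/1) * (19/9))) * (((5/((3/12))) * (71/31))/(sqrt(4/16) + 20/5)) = 302176/837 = 361.02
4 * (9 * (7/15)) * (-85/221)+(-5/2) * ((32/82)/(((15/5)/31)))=-16.54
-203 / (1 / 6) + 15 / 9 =-3649 / 3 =-1216.33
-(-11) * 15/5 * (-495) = -16335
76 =76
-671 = -671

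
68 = 68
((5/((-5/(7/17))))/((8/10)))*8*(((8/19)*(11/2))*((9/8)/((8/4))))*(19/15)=-231/34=-6.79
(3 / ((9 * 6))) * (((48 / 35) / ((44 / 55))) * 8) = 16 / 21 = 0.76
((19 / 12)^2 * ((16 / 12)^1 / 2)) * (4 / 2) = 361 / 108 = 3.34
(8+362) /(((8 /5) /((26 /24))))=12025 /48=250.52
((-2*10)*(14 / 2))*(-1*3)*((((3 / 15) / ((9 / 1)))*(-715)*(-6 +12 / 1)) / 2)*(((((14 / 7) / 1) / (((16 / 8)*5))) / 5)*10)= -8008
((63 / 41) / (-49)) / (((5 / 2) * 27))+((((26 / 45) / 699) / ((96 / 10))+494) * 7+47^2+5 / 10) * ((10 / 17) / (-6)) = -6139666344881 / 11049764040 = -555.64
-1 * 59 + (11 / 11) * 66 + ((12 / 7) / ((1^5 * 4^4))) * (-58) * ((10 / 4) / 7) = 21517 / 3136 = 6.86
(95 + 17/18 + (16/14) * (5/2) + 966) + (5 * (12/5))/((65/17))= 8746429/8190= 1067.94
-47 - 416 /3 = -557 /3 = -185.67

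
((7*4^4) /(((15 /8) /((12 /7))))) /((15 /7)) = 57344 /75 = 764.59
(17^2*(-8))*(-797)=1842664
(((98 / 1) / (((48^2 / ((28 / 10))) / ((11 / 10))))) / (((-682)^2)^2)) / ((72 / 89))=30527 / 40782119948697600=0.00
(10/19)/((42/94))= 470/399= 1.18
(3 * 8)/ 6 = 4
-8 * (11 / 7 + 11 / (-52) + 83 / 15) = -75274 / 1365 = -55.15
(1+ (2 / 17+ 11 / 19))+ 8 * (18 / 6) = 8300 / 323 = 25.70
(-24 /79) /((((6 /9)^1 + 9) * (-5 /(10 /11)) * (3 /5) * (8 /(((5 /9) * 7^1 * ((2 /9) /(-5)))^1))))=-140 /680427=-0.00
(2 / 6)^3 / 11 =1 / 297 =0.00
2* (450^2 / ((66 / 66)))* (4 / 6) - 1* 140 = 269860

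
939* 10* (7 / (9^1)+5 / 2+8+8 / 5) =362767 / 3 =120922.33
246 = 246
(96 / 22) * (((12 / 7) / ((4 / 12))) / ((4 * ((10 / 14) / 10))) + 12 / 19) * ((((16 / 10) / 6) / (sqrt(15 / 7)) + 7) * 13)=98176 * sqrt(105) / 5225 + 1546272 / 209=7590.97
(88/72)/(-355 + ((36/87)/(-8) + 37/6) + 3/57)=-551/157260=-0.00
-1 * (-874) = 874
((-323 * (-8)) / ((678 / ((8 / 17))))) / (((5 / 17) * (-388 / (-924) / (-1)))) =-795872 / 54805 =-14.52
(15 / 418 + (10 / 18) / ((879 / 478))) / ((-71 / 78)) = -14529905 / 39130443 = -0.37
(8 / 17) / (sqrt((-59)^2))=8 / 1003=0.01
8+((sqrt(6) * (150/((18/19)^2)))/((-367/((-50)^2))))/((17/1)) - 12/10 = 34/5 - 11281250 * sqrt(6)/168453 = -157.24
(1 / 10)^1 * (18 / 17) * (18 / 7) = 162 / 595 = 0.27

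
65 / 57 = 1.14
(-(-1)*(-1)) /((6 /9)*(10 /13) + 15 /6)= -78 /235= -0.33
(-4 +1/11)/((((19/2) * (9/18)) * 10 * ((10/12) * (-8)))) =129/10450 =0.01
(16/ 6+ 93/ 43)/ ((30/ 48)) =7.73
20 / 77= 0.26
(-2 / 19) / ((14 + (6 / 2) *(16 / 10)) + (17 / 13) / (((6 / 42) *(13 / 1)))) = -1690 / 313139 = -0.01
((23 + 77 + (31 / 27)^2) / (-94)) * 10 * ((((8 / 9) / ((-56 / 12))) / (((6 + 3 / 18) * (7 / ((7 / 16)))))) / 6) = 0.00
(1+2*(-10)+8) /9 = -11 /9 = -1.22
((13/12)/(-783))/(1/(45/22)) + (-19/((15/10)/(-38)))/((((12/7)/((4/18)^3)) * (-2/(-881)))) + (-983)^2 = 967646.28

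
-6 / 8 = -3 / 4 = -0.75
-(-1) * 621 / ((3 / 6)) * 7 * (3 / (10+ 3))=26082 / 13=2006.31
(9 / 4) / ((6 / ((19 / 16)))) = 57 / 128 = 0.45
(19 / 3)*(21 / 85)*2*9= 2394 / 85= 28.16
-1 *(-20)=20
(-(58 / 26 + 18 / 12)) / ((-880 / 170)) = 1649 / 2288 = 0.72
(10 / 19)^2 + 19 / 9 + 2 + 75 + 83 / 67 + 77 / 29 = 525743810 / 6312807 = 83.28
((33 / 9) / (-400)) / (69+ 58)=-11 / 152400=-0.00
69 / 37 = 1.86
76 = 76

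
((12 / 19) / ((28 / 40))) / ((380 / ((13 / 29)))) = 78 / 73283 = 0.00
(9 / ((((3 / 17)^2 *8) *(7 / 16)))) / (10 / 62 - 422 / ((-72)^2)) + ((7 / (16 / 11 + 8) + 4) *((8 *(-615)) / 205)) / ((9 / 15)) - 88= 756.00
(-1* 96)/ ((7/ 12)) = -1152/ 7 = -164.57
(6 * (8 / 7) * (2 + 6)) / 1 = 384 / 7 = 54.86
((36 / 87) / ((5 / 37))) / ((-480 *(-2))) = 37 / 11600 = 0.00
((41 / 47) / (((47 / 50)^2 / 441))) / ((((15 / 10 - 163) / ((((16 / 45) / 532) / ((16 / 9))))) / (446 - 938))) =317709000 / 637161751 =0.50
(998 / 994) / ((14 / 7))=499 / 994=0.50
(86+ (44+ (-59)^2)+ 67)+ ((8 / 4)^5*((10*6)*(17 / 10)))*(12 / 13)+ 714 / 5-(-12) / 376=41754243 / 6110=6833.75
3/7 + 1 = 10/7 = 1.43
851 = 851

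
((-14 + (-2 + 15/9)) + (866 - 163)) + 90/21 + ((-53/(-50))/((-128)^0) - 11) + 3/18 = 358669/525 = 683.18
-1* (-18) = 18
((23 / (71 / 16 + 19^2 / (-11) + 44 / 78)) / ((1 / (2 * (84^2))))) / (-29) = 2227889664 / 5537057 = 402.36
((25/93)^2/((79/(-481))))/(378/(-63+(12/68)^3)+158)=-5168946250/1785714409809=-0.00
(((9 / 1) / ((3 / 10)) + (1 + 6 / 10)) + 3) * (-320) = -11072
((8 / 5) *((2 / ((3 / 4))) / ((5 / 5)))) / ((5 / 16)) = 1024 / 75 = 13.65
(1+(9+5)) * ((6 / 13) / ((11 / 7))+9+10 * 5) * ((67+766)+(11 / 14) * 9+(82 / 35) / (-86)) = 9188327703 / 12298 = 747140.00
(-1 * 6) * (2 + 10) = -72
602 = 602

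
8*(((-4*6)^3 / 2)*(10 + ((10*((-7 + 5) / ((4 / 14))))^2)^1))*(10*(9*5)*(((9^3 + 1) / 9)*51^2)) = -25775578736640000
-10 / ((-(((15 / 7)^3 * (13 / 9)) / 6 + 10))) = 1372 / 1697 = 0.81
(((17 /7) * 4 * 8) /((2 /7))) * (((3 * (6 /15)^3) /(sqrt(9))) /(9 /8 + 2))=17408 /3125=5.57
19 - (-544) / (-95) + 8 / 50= 6381 / 475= 13.43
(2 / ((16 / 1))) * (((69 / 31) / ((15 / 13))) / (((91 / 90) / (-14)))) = -207 / 62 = -3.34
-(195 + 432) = -627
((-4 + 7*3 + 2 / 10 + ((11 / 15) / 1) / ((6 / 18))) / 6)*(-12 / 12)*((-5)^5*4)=121250 / 3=40416.67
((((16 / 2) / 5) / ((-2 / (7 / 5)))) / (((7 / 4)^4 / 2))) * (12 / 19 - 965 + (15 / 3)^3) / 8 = 4082688 / 162925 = 25.06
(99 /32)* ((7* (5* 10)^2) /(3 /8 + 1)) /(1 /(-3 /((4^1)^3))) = -118125 /64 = -1845.70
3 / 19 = 0.16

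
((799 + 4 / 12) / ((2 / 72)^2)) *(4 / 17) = 4143744 / 17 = 243749.65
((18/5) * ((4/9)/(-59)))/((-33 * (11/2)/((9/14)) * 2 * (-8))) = -3/499730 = -0.00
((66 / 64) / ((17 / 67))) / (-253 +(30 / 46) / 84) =-118657 / 7386024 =-0.02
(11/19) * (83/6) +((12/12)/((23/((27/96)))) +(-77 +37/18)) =-8422717/125856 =-66.92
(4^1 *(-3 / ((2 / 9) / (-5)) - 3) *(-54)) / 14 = -6966 / 7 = -995.14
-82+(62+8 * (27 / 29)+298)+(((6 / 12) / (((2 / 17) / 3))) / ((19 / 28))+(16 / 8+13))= 175900 / 551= 319.24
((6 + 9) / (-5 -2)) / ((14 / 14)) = -15 / 7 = -2.14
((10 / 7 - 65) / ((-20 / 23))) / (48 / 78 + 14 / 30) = 399165 / 5908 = 67.56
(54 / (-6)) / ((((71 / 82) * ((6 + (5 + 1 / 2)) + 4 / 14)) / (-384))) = 1322496 / 3905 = 338.67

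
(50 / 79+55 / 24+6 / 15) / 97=31517 / 919560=0.03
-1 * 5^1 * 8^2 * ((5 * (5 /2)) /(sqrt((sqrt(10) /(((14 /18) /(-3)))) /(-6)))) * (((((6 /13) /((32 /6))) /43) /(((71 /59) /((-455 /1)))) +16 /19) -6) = 274666700 * 2^(1 /4) * 5^(3 /4) * sqrt(7) /174021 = 16604.98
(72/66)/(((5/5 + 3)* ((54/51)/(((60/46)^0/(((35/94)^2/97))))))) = 7285282/40425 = 180.22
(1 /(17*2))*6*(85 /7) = 15 /7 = 2.14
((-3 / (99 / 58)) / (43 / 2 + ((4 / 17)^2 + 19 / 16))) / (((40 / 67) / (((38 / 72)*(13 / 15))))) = -138697169 / 2342505825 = -0.06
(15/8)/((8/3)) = 45/64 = 0.70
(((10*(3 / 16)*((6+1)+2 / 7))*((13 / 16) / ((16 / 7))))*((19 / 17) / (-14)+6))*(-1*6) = -2472795 / 14336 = -172.49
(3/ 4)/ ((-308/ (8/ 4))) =-3/ 616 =-0.00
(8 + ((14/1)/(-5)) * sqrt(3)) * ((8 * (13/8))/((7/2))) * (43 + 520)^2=65929552/7-16482388 * sqrt(3)/5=3708840.74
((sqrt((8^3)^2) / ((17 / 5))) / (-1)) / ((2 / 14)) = -17920 / 17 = -1054.12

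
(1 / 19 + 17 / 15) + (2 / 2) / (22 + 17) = 4489 / 3705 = 1.21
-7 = -7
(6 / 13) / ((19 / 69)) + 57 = 58.68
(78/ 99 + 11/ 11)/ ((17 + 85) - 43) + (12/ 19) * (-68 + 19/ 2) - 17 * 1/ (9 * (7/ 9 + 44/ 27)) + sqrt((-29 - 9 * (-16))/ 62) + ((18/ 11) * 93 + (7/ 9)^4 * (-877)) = -18401871739/ 89131185 + sqrt(7130)/ 62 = -205.10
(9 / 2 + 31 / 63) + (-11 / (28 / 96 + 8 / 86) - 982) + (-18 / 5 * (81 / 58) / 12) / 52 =-758563902113 / 754331760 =-1005.61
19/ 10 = 1.90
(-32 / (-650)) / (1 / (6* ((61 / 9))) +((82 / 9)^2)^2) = 12807072 / 1792669175375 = 0.00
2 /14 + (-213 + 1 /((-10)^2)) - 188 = -280593 /700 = -400.85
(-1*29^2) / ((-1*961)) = 841 / 961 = 0.88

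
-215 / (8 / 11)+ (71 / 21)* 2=-48529 / 168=-288.86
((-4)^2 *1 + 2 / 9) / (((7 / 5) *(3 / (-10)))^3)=-18250000 / 83349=-218.96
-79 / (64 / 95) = -117.27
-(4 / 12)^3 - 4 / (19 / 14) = -2.98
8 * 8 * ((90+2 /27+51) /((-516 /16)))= -975104 /3483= -279.96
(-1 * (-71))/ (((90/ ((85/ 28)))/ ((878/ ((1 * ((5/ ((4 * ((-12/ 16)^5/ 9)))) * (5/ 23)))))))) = -36561237/ 179200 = -204.02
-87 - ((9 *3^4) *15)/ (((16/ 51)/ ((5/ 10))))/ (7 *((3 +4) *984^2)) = -14676240909/ 168691712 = -87.00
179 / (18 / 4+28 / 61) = 21838 / 605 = 36.10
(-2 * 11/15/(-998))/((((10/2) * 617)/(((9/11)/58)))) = 3/446430350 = 0.00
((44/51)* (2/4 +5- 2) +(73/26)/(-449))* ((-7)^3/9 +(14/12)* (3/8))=-9732846025/85733856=-113.52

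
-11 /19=-0.58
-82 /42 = -41 /21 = -1.95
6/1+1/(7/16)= 58/7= 8.29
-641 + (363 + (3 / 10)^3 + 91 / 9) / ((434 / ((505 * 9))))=40506249 / 12400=3266.63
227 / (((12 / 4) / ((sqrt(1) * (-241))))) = -54707 / 3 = -18235.67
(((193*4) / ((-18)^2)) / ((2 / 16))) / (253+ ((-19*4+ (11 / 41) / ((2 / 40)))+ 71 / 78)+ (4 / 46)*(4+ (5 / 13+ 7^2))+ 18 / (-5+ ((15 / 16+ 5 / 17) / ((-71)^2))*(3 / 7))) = 1816673526862480 / 17566400190273579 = 0.10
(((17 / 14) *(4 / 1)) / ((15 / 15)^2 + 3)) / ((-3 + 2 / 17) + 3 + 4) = 289 / 980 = 0.29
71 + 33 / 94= 6707 / 94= 71.35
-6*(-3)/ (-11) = -18/ 11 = -1.64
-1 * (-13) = 13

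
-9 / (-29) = 9 / 29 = 0.31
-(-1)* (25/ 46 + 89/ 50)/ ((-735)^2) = 0.00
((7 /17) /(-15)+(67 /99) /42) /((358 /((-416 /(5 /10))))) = 833456 /31631985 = 0.03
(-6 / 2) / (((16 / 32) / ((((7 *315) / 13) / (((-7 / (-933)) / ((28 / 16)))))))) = -6171795 / 26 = -237376.73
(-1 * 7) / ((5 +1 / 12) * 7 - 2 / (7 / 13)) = -588 / 2677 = -0.22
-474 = -474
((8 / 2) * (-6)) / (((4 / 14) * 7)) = -12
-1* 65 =-65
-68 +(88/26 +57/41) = -33699/533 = -63.23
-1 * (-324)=324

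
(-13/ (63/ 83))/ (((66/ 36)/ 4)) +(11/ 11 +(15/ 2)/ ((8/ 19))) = -68581/ 3696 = -18.56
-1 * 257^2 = -66049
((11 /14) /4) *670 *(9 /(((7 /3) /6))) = 298485 /98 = 3045.77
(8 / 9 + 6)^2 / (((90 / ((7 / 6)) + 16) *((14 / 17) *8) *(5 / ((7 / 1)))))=114359 / 1056240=0.11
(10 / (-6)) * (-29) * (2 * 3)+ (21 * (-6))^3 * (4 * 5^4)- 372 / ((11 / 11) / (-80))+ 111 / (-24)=-40007279637 / 8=-5000909954.62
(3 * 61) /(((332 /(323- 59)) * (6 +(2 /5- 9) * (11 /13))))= -785070 /6889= -113.96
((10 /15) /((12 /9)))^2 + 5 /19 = 39 /76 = 0.51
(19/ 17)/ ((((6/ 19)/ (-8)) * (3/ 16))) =-23104/ 153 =-151.01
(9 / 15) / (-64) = -3 / 320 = -0.01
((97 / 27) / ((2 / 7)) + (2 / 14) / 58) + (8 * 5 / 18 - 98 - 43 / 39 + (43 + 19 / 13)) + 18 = -1556327 / 71253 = -21.84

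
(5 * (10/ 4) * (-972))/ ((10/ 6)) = -7290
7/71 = 0.10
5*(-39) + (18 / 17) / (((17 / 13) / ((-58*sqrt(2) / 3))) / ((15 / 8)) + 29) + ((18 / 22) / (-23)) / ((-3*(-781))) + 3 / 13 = -25410965151423377265 / 130491492258659389 + 67860*sqrt(2) / 2988259913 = -194.73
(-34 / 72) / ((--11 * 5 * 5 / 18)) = -17 / 550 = -0.03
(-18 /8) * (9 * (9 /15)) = -243 /20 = -12.15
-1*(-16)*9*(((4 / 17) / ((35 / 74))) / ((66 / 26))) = 184704 / 6545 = 28.22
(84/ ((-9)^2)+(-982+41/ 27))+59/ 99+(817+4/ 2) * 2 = 21752/ 33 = 659.15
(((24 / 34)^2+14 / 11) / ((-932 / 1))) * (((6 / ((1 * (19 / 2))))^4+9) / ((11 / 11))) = -3360054375 / 193059353894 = -0.02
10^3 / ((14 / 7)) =500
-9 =-9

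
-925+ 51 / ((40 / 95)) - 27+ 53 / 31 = -205633 / 248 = -829.17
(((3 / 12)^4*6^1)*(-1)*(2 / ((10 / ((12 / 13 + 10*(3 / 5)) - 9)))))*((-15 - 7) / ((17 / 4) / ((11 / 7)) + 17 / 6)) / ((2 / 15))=-0.29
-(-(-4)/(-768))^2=-1/36864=-0.00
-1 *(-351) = 351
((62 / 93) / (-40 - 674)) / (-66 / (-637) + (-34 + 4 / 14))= 91 / 3275730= 0.00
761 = 761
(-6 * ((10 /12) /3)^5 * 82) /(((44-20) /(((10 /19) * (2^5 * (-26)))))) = 16656250 /1121931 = 14.85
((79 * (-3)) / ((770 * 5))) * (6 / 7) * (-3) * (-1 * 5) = -2133 / 2695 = -0.79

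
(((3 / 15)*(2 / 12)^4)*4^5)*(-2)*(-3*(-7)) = -896 / 135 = -6.64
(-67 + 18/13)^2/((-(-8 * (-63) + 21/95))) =-69122855/8095269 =-8.54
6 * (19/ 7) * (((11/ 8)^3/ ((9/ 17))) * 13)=5588869/ 5376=1039.60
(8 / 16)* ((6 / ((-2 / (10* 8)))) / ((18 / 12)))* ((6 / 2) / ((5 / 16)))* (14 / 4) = -2688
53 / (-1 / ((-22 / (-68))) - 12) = -583 / 166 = -3.51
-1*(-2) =2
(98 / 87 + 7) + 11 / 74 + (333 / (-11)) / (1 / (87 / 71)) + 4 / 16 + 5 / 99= -860379361 / 30168468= -28.52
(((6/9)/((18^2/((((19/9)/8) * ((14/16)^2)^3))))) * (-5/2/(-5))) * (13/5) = 29059303/91729428480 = 0.00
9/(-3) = -3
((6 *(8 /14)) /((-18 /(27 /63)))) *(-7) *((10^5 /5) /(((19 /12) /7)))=960000 /19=50526.32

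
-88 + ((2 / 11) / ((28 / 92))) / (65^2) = -28628554 / 325325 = -88.00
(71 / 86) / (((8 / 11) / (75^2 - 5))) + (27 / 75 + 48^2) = 37341373 / 4300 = 8684.04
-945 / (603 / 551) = -57855 / 67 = -863.51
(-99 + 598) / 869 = 499 / 869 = 0.57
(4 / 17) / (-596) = -1 / 2533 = -0.00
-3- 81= -84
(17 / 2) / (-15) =-17 / 30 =-0.57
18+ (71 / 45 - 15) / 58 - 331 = -408767 / 1305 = -313.23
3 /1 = 3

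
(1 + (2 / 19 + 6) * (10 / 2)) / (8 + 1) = 599 / 171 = 3.50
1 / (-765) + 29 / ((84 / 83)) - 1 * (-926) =20448677 / 21420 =954.65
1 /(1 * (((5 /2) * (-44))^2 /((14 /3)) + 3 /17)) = 119 /308571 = 0.00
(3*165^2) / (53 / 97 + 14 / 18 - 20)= -71302275 / 16304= -4373.30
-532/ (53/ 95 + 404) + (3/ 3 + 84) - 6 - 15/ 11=32265842/ 422763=76.32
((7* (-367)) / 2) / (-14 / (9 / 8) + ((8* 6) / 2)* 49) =-3303 / 2992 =-1.10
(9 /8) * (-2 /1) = -9 /4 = -2.25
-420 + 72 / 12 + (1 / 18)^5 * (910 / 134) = -52412836729 / 126601056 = -414.00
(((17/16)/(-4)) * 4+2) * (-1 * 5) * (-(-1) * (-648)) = 6075/2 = 3037.50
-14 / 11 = -1.27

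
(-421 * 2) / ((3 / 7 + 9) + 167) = -5894 / 1235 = -4.77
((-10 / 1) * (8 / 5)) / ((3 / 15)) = -80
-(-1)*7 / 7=1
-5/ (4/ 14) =-35/ 2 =-17.50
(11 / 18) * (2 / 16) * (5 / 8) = 55 / 1152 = 0.05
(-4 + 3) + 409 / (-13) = -422 / 13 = -32.46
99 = 99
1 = 1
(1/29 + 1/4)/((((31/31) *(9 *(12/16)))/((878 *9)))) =9658/29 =333.03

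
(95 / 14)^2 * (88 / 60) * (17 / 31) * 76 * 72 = 307831920 / 1519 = 202654.33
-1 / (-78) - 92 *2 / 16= -448 / 39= -11.49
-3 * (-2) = 6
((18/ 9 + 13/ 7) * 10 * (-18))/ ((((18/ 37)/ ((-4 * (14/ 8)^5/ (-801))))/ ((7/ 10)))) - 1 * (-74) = -179561/ 22784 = -7.88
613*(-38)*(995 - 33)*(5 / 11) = -10185830.91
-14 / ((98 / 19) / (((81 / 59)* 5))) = -7695 / 413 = -18.63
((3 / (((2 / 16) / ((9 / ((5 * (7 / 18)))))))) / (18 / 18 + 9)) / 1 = 1944 / 175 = 11.11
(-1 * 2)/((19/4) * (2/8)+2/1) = -32/51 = -0.63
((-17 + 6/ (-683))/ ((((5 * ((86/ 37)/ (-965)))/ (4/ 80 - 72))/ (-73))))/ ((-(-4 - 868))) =8714383663859/ 1024390720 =8506.89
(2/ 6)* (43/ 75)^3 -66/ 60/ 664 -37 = -62084949079/ 1680750000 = -36.94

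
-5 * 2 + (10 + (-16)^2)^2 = 70746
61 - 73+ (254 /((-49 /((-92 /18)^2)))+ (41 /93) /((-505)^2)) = -4625605652057 /31378020975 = -147.42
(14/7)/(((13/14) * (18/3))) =14/39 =0.36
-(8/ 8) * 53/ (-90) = 53/ 90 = 0.59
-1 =-1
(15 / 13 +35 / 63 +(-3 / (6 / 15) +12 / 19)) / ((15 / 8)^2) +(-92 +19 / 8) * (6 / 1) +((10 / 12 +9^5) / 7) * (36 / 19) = 216294421673 / 14004900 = 15444.20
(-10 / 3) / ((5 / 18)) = -12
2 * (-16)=-32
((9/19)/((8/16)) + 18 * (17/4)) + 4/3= 78.78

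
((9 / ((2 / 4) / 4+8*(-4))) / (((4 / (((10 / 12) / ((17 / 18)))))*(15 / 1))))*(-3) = 18 / 1445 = 0.01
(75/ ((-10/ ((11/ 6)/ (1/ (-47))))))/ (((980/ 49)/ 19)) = 9823/ 16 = 613.94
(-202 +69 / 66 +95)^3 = -12665630691 / 10648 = -1189484.48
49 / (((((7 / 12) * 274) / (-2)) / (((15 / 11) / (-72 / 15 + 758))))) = -450 / 405383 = -0.00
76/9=8.44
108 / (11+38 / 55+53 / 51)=75735 / 8927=8.48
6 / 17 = 0.35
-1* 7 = -7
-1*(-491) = 491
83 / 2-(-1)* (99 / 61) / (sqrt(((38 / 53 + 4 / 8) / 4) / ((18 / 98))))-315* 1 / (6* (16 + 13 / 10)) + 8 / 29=198* sqrt(13674) / 18361 + 388729 / 10034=40.00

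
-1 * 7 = -7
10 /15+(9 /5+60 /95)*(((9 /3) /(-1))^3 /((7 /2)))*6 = -31886 /285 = -111.88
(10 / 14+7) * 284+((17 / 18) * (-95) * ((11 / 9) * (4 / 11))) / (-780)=96895109 / 44226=2190.91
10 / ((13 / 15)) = 150 / 13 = 11.54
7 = 7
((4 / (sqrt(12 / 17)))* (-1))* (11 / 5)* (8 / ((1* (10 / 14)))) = -1232* sqrt(51) / 75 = -117.31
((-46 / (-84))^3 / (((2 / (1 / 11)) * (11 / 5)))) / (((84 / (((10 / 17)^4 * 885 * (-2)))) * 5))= -2243290625 / 1310288639814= -0.00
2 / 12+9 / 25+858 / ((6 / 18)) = 386179 / 150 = 2574.53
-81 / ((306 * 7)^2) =-0.00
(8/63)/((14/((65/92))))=65/10143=0.01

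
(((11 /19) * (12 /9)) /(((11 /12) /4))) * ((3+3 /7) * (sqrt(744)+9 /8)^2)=6912 * sqrt(186) /133+1144728 /133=9315.75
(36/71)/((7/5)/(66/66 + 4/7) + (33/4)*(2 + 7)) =7920/1173701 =0.01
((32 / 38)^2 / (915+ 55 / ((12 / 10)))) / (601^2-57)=192 / 93950031595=0.00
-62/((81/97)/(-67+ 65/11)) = 1347136/297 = 4535.81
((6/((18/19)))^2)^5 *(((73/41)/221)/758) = 447567836819473/405562585662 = 1103.57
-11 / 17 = -0.65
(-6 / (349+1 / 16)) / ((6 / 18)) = -288 / 5585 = -0.05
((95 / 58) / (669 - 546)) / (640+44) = 5 / 256824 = 0.00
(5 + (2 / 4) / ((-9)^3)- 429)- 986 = -2055781 / 1458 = -1410.00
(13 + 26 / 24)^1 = 169 / 12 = 14.08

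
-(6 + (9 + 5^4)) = -640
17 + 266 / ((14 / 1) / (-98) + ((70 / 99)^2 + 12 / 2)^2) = 660186041729 / 28313121451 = 23.32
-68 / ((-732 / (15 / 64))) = 85 / 3904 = 0.02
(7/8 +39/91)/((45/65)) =949/504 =1.88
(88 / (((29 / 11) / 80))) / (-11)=-7040 / 29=-242.76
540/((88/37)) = 4995/22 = 227.05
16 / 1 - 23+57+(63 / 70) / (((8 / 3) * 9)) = 4003 / 80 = 50.04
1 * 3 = 3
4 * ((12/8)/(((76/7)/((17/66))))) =119/836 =0.14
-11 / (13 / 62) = -682 / 13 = -52.46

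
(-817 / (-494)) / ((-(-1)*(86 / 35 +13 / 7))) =1505 / 3926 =0.38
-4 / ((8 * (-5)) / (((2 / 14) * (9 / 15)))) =3 / 350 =0.01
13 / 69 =0.19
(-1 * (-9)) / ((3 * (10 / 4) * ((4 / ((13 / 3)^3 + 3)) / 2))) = 2278 / 45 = 50.62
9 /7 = 1.29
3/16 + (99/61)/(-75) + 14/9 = 1.72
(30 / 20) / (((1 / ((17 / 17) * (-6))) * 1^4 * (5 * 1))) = -9 / 5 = -1.80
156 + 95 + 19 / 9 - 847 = -5345 / 9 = -593.89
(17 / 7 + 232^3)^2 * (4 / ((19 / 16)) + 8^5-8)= 5108773209186249937.16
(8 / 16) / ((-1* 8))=-1 / 16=-0.06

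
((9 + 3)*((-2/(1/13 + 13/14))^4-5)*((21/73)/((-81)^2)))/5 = 0.00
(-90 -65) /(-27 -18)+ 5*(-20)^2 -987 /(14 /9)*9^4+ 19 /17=-1273250681 /306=-4160949.94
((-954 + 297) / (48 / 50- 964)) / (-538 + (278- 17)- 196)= -16425 / 11387948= -0.00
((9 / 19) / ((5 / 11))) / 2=99 / 190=0.52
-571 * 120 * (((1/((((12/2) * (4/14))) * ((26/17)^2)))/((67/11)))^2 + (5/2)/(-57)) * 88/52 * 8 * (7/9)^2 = 364329413414687105/15390624313818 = 23672.17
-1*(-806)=806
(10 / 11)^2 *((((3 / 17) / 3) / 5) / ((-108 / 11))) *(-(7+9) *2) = 160 / 5049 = 0.03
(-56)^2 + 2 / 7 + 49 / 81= 1778617 / 567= 3136.89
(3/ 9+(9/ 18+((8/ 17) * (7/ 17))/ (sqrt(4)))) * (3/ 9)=1613/ 5202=0.31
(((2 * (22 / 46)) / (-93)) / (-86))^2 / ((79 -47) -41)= -121 / 76137916761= -0.00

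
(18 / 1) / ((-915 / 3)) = -18 / 305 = -0.06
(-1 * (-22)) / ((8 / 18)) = 99 / 2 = 49.50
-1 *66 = -66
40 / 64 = 5 / 8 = 0.62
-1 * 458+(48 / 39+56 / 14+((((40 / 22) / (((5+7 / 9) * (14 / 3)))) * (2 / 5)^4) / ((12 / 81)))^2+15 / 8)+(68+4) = -47456532759513 / 125250125000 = -378.89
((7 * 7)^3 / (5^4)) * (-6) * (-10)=1411788 / 125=11294.30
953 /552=1.73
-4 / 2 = -2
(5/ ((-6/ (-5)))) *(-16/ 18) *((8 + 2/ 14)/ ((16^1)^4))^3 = -171475/ 24136479252938752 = -0.00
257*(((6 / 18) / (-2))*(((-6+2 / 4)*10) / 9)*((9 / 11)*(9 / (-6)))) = -321.25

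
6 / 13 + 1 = 19 / 13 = 1.46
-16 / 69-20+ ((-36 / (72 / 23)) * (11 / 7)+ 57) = 18061 / 966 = 18.70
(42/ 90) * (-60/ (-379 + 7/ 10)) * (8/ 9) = 2240/ 34047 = 0.07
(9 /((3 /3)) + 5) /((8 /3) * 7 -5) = 42 /41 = 1.02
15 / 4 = 3.75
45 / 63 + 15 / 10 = 31 / 14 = 2.21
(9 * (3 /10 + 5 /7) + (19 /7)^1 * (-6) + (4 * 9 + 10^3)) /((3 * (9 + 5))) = 72019 /2940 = 24.50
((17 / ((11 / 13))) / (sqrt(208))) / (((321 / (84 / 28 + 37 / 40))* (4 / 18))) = 8007* sqrt(13) / 376640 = 0.08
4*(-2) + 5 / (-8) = -69 / 8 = -8.62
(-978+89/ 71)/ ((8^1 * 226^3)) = -69349/ 6556523968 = -0.00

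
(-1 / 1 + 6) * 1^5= 5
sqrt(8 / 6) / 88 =sqrt(3) / 132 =0.01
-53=-53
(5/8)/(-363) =-5/2904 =-0.00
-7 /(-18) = 7 /18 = 0.39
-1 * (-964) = 964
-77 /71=-1.08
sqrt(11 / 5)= sqrt(55) / 5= 1.48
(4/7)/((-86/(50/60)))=-5/903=-0.01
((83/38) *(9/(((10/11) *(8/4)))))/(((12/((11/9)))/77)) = 84.79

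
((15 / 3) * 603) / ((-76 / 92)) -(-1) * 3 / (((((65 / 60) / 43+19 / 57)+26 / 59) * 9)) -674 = -1998623169 / 462289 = -4323.32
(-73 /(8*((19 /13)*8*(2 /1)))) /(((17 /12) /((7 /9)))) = -6643 /31008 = -0.21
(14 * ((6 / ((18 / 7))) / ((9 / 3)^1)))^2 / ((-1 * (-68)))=2401 / 1377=1.74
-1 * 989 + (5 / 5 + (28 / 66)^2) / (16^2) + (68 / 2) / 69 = -6338310541 / 6412032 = -988.50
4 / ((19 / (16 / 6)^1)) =32 / 57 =0.56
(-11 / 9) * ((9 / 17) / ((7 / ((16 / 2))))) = -88 / 119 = -0.74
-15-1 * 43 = -58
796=796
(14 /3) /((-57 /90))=-140 /19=-7.37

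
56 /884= 14 /221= 0.06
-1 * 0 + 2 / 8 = 1 / 4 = 0.25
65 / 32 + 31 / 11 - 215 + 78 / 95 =-6999979 / 33440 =-209.33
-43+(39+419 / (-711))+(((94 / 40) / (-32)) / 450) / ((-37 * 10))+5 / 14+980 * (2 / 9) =1398194153999 / 6547520000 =213.55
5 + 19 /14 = 89 /14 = 6.36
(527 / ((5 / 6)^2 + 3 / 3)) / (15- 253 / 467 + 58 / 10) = 44299620 / 2885483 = 15.35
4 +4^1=8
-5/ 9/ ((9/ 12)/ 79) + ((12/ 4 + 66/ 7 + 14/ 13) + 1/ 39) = -110534/ 2457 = -44.99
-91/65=-7/5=-1.40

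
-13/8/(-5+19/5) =1.35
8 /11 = 0.73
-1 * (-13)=13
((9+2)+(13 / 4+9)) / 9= 31 / 12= 2.58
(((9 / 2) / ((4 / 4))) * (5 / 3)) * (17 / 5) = 51 / 2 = 25.50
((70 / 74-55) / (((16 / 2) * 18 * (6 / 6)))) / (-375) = 1 / 999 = 0.00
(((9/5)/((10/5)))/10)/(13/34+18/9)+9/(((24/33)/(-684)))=-1904504/225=-8464.46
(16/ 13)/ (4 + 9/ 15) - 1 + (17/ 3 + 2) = 6220/ 897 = 6.93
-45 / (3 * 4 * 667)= -15 / 2668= -0.01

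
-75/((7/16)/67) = -11485.71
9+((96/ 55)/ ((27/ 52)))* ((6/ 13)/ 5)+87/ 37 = 11.66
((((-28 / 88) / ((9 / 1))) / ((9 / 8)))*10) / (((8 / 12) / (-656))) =309.23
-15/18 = -5/6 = -0.83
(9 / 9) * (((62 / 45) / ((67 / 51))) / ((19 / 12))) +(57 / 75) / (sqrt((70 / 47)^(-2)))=1.79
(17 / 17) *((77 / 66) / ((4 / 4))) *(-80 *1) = -93.33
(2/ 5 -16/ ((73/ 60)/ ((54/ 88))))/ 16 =-15397/ 32120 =-0.48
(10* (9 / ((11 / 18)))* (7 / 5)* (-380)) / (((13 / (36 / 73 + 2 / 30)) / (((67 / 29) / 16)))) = -147485961 / 302731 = -487.18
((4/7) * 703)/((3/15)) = 14060/7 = 2008.57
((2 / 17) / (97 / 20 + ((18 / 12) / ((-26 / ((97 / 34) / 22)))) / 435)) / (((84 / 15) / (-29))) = -4810520 / 38294921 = -0.13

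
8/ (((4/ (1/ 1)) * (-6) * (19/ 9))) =-3/ 19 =-0.16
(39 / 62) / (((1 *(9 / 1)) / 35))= 455 / 186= 2.45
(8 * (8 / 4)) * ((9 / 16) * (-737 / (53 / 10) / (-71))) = 66330 / 3763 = 17.63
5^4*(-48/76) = -394.74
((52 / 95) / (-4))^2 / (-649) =-169 / 5857225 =-0.00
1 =1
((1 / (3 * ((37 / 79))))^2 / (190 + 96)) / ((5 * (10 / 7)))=0.00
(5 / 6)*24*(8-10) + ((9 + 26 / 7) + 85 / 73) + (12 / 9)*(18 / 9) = -35956 / 1533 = -23.45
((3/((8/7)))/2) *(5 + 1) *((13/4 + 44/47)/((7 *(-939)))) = -2361/470752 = -0.01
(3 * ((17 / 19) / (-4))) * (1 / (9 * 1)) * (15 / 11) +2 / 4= 333 / 836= 0.40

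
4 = 4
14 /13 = 1.08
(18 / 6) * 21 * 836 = 52668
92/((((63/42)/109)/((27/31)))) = 180504/31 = 5822.71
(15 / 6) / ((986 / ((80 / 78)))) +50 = 961400 / 19227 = 50.00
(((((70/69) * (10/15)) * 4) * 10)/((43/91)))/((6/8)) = 2038400/26703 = 76.34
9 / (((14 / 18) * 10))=81 / 70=1.16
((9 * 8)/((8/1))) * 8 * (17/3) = 408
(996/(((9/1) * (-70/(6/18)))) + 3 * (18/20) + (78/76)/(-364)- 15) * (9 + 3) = -614291/3990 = -153.96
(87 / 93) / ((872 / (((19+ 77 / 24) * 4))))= 15457 / 162192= 0.10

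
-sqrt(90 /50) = -3 * sqrt(5) /5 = -1.34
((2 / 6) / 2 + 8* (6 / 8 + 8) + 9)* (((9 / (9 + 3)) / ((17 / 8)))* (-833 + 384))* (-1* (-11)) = -2346025 / 17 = -138001.47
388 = 388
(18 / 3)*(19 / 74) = 1.54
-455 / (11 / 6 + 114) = -546 / 139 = -3.93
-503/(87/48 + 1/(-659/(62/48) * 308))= -2450277984/8829251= -277.52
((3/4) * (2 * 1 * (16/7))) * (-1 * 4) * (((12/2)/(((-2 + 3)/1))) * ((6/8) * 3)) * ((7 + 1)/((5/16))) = -165888/35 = -4739.66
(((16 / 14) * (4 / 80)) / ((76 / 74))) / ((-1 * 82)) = -37 / 54530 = -0.00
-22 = -22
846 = 846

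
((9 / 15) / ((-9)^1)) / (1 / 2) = -2 / 15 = -0.13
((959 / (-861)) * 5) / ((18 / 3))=-685 / 738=-0.93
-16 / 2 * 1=-8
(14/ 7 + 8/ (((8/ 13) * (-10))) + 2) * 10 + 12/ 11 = 309/ 11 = 28.09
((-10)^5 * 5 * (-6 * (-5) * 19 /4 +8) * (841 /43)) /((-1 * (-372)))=-3956317.20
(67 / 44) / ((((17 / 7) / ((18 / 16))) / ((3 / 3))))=4221 / 5984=0.71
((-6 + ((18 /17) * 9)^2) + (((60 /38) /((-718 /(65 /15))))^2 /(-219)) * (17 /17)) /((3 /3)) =249737363794265 /2944679660931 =84.81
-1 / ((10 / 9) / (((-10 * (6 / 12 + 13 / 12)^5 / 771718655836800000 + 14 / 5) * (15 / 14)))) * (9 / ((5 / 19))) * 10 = -1021590537748051478586119 / 1106335865007636480000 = -923.40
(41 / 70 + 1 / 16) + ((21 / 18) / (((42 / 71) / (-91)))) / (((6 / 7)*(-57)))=3724547 / 861840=4.32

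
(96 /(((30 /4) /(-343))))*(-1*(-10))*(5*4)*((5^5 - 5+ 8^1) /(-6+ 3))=2746634240 /3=915544746.67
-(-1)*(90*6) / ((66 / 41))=3690 / 11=335.45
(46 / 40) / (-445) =-23 / 8900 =-0.00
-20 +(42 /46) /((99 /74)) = -14662 /759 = -19.32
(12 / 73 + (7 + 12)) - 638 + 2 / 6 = -135452 / 219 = -618.50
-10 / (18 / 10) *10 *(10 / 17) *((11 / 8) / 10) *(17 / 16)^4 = -6755375 / 1179648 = -5.73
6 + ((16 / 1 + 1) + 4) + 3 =30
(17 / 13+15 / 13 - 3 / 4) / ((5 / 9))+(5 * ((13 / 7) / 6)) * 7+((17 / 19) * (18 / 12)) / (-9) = 67999 / 4940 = 13.76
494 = 494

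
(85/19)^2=7225/361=20.01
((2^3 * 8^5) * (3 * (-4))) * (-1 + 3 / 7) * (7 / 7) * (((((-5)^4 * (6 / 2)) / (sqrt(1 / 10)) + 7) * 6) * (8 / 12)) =50331648 + 94371840000 * sqrt(10) / 7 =42683183273.85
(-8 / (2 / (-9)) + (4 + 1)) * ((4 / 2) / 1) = 82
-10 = -10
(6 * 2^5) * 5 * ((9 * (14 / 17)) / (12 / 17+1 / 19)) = 65664 / 7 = 9380.57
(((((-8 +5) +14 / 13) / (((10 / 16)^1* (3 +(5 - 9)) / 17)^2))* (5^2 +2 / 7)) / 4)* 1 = -818448 / 91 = -8993.93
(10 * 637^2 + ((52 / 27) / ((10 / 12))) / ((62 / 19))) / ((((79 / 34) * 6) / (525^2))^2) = 1586051572431350.34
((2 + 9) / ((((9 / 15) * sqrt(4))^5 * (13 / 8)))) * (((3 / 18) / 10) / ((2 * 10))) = 1375 / 606528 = 0.00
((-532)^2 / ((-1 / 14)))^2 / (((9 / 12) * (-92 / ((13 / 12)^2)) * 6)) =-44506810445.11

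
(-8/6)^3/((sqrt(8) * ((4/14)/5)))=-280 * sqrt(2)/27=-14.67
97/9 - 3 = 70/9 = 7.78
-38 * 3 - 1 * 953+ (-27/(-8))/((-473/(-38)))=-2018251/1892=-1066.73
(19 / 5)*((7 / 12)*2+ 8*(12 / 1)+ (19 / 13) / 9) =86545 / 234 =369.85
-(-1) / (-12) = -0.08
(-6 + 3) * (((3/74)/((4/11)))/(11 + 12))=-0.01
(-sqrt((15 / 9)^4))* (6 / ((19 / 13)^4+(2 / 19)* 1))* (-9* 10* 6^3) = 6511908000 / 93823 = 69406.31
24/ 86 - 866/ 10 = -18559/ 215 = -86.32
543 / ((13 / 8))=4344 / 13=334.15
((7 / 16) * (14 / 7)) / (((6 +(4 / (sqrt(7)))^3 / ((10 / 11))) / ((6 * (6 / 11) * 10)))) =8103375 / 1016378-88200 * sqrt(7) / 46199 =2.92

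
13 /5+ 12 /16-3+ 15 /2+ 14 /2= 297 /20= 14.85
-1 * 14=-14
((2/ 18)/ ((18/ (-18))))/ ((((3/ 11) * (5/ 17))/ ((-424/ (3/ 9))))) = 79288/ 45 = 1761.96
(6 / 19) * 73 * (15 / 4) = 3285 / 38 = 86.45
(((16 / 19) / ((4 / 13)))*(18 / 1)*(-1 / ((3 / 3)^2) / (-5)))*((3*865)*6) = 2914704 / 19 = 153405.47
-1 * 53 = -53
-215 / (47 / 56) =-12040 / 47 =-256.17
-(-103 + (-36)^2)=-1193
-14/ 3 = -4.67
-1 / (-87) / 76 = 1 / 6612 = 0.00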